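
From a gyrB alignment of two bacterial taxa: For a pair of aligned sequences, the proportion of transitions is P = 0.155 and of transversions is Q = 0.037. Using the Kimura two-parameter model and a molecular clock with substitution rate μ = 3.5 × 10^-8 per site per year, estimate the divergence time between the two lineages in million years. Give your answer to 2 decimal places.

3.32

Under the Kimura two-parameter model, d = −½ ln(1 − 2P − Q) − ¼ ln(1 − 2Q).
1 − 2P − Q = 0.653, giving −½ ln(0.653) = 0.213089.
1 − 2Q = 0.926, giving −¼ ln(0.926) = 0.019220.
d = 0.213089 + 0.019220 = 0.232309.
Under a molecular clock d = 2μt, so t = d/(2μ) = 0.232309 / (2 × 3.5 × 10^-8) = 3.32 million years.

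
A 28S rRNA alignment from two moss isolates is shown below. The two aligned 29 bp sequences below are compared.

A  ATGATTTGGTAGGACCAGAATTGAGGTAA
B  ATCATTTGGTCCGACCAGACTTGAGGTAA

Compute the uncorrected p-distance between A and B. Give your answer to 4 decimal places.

The sequences differ at 4 of 29 positions (sites 3, 11, 12, 20).
p = 4/29 = 0.137931… ≈ 0.1379 (to 4 d.p.).

0.1379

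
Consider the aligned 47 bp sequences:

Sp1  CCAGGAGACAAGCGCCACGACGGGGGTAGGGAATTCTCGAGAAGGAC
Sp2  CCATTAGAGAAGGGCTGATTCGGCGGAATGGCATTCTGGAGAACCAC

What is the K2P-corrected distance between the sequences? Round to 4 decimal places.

0.4679

Of 47 sites, 2 differences are transitions and 14 are transversions, so P = 2/47 ≈ 0.042553 and Q = 14/47 ≈ 0.297872.
Under the Kimura two-parameter model, d = −½ ln(1 − 2P − Q) − ¼ ln(1 − 2Q).
1 − 2P − Q = 0.617022, giving −½ ln(0.617022) = 0.241425.
1 − 2Q = 0.404256, giving −¼ ln(0.404256) = 0.226427.
d = 0.241425 + 0.226427 = 0.467852.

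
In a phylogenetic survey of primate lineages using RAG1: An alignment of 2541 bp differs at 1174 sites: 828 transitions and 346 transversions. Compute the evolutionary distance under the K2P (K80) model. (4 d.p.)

P = 828/2541 ≈ 0.325856 and Q = 346/2541 ≈ 0.136167.
Under the Kimura two-parameter model, d = −½ ln(1 − 2P − Q) − ¼ ln(1 − 2Q).
1 − 2P − Q = 0.212121, giving −½ ln(0.212121) = 0.775299.
1 − 2Q = 0.727666, giving −¼ ln(0.727666) = 0.079478.
d = 0.775299 + 0.079478 = 0.854777.

0.8548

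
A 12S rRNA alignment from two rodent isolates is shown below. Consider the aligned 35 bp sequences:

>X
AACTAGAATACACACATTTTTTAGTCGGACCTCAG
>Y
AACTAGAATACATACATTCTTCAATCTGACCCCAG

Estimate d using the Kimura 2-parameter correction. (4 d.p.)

0.2034

Of 35 sites, 5 differences are transitions and 1 are transversions, so P = 5/35 ≈ 0.142857 and Q = 1/35 ≈ 0.028571.
Under the Kimura two-parameter model, d = −½ ln(1 − 2P − Q) − ¼ ln(1 − 2Q).
1 − 2P − Q = 0.685715, giving −½ ln(0.685715) = 0.188647.
1 − 2Q = 0.942858, giving −¼ ln(0.942858) = 0.014710.
d = 0.188647 + 0.014710 = 0.203357.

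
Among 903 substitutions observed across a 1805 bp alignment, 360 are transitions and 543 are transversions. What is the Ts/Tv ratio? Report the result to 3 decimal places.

0.663

R = 360/543 = 0.662983… ≈ 0.663 (to 3 d.p.).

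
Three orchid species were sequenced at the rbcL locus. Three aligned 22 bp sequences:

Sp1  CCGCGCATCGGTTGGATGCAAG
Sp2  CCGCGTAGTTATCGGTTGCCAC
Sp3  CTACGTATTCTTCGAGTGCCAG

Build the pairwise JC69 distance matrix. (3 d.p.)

d(Sp1,Sp2) = 0.591, d(Sp1,Sp3) = 0.699, d(Sp2,Sp3) = 0.497

Sp1–Sp2: 9/22 sites differ → p ≈ 0.409091, d = −0.75 ln(1 − 0.545455) = 0.591344 ≈ 0.591.
Sp1–Sp3: 10/22 sites differ → p ≈ 0.454545, d = −0.75 ln(1 − 0.60606) = 0.698667 ≈ 0.699.
Sp2–Sp3: 8/22 sites differ → p ≈ 0.363636, d = −0.75 ln(1 − 0.484848) = 0.497470 ≈ 0.497.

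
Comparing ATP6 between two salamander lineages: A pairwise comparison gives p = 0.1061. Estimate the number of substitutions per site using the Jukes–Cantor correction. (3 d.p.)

d = −(3/4) ln(1 − 4p/3) = −0.75 ln(1 − 0.141467) = −0.75 ln(0.858533)
  = −0.75 × (-0.152530) = 0.114398 substitutions/site.

0.114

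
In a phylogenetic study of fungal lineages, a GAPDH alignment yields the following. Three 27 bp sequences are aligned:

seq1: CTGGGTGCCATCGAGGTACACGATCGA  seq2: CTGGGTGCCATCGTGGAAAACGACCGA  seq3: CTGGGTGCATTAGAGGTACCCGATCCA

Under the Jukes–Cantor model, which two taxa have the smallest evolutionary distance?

seq1 and seq2

seq1–seq2: 4/27 differ, p = 0.148, d = 0.165.
seq1–seq3: 5/27 differ, p = 0.185, d = 0.213.
seq2–seq3: 9/27 differ, p = 0.333, d = 0.441.
The smallest distance is between seq1 and seq2.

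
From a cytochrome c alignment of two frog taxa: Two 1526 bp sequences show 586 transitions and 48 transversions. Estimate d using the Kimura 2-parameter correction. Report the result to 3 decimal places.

0.820

P = 586/1526 ≈ 0.38401 and Q = 48/1526 ≈ 0.031455.
Under the Kimura two-parameter model, d = −½ ln(1 − 2P − Q) − ¼ ln(1 − 2Q).
1 − 2P − Q = 0.200525, giving −½ ln(0.200525) = 0.803408.
1 − 2Q = 0.93709, giving −¼ ln(0.93709) = 0.016244.
d = 0.803408 + 0.016244 = 0.819652.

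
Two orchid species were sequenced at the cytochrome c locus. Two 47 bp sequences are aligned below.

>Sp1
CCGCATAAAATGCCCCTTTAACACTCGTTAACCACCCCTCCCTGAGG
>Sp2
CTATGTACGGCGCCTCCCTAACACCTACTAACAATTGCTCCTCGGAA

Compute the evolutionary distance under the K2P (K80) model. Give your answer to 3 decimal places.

1.613

Of 47 sites, 21 differences are transitions and 3 are transversions, so P = 21/47 ≈ 0.446809 and Q = 3/47 ≈ 0.06383.
Under the Kimura two-parameter model, d = −½ ln(1 − 2P − Q) − ¼ ln(1 − 2Q).
1 − 2P − Q = 0.042552, giving −½ ln(0.042552) = 1.578514.
1 − 2Q = 0.87234, giving −¼ ln(0.87234) = 0.034144.
d = 1.578514 + 0.034144 = 1.612658.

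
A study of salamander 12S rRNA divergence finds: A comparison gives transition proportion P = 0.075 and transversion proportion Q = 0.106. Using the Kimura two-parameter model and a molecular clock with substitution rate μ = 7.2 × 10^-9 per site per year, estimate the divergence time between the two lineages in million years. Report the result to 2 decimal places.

14.40

Under the Kimura two-parameter model, d = −½ ln(1 − 2P − Q) − ¼ ln(1 − 2Q).
1 − 2P − Q = 0.744, giving −½ ln(0.744) = 0.147857.
1 − 2Q = 0.788, giving −¼ ln(0.788) = 0.059564.
d = 0.147857 + 0.059564 = 0.207421.
Under a molecular clock d = 2μt, so t = d/(2μ) = 0.207421 / (2 × 7.2 × 10^-9) = 14.40 million years.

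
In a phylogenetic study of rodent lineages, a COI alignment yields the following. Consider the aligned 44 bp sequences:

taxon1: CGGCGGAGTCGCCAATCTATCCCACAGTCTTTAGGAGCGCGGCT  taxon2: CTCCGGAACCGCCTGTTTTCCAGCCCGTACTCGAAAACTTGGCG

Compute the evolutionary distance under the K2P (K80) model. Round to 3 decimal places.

0.967

Of 44 sites, 12 differences are transitions and 11 are transversions, so P = 12/44 ≈ 0.272727 and Q = 11/44 = 0.25.
Under the Kimura two-parameter model, d = −½ ln(1 − 2P − Q) − ¼ ln(1 − 2Q).
1 − 2P − Q = 0.204546, giving −½ ln(0.204546) = 0.793481.
1 − 2Q = 0.5, giving −¼ ln(0.5) = 0.173287.
d = 0.793481 + 0.173287 = 0.966768.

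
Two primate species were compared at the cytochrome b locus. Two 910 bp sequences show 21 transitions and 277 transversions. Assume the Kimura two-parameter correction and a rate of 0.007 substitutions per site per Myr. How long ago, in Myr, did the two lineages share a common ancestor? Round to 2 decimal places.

P = 21/910 ≈ 0.023077 and Q = 277/910 ≈ 0.304396.
Under the Kimura two-parameter model, d = −½ ln(1 − 2P − Q) − ¼ ln(1 − 2Q).
1 − 2P − Q = 0.64945, giving −½ ln(0.64945) = 0.215815.
1 − 2Q = 0.391208, giving −¼ ln(0.391208) = 0.234629.
d = 0.215815 + 0.234629 = 0.450444.
Under a molecular clock d = 2μt, so t = d/(2μ) = 0.450444 / (2 × 0.007) = 32.17 Myr.

32.17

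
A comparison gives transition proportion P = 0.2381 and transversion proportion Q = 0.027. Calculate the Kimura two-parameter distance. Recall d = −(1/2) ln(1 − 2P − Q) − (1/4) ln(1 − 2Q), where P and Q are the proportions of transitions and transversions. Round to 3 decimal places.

0.364

Under the Kimura two-parameter model, d = −½ ln(1 − 2P − Q) − ¼ ln(1 − 2Q).
1 − 2P − Q = 0.4968, giving −½ ln(0.4968) = 0.349784.
1 − 2Q = 0.946, giving −¼ ln(0.946) = 0.013878.
d = 0.349784 + 0.013878 = 0.363662.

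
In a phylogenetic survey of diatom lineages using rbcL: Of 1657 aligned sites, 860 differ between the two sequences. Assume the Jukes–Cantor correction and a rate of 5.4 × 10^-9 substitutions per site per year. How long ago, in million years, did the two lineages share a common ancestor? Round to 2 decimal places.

81.78

p = 860/1657 ≈ 0.51901.
d = −(3/4) ln(1 − 4p/3) = −0.75 ln(1 − 0.692013) = −0.75 ln(0.307987)
  = −0.75 × (-1.177698) = 0.883274 substitutions/site.
Under a molecular clock d = 2μt, so t = d/(2μ) = 0.883274 / (2 × 5.4 × 10^-9) = 81.78 million years.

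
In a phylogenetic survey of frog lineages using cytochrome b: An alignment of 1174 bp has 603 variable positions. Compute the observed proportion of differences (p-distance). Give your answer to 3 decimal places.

p = 603/1174 = 0.513628… ≈ 0.514 (to 3 d.p.).

0.514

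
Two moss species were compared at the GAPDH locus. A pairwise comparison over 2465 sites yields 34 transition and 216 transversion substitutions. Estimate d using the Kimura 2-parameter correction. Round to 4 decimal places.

0.1094

P = 34/2465 ≈ 0.013793 and Q = 216/2465 ≈ 0.087627.
Under the Kimura two-parameter model, d = −½ ln(1 − 2P − Q) − ¼ ln(1 − 2Q).
1 − 2P − Q = 0.884787, giving −½ ln(0.884787) = 0.061204.
1 − 2Q = 0.824746, giving −¼ ln(0.824746) = 0.048170.
d = 0.061204 + 0.048170 = 0.109374.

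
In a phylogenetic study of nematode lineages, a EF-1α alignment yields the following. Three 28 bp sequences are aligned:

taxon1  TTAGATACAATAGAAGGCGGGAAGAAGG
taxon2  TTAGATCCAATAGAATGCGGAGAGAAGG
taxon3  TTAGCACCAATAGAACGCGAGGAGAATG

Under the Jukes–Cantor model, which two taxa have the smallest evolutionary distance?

taxon1–taxon2: 4/28 differ, p = 0.143, d = 0.158.
taxon1–taxon3: 7/28 differ, p = 0.250, d = 0.304.
taxon2–taxon3: 6/28 differ, p = 0.214, d = 0.252.
The smallest distance is between taxon1 and taxon2.

taxon1 and taxon2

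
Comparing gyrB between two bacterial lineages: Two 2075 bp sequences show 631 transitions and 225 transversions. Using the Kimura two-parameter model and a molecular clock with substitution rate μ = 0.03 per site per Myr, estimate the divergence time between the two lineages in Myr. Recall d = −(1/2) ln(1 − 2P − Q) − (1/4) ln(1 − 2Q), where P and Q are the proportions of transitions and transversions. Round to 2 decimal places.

11.53

P = 631/2075 ≈ 0.304096 and Q = 225/2075 ≈ 0.108434.
Under the Kimura two-parameter model, d = −½ ln(1 − 2P − Q) − ¼ ln(1 − 2Q).
1 − 2P − Q = 0.283374, giving −½ ln(0.283374) = 0.630494.
1 − 2Q = 0.783132, giving −¼ ln(0.783132) = 0.061114.
d = 0.630494 + 0.061114 = 0.691608.
Under a molecular clock d = 2μt, so t = d/(2μ) = 0.691608 / (2 × 0.03) = 11.53 Myr.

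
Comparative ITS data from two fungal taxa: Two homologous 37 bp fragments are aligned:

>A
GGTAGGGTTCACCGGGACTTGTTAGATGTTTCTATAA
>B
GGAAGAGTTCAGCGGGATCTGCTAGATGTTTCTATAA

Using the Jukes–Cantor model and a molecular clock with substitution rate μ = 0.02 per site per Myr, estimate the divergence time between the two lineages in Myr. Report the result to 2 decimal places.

4.57

The sequences differ at 6 of 37 sites (3, 6, 12, 18, 19, 22), so p = 6/37 ≈ 0.162162.
d = −(3/4) ln(1 − 4p/3) = −0.75 ln(1 − 0.216216) = −0.75 ln(0.783784)
  = −0.75 × (-0.243622) = 0.182717 substitutions/site.
Under a molecular clock d = 2μt, so t = d/(2μ) = 0.182717 / (2 × 0.02) = 4.57 Myr.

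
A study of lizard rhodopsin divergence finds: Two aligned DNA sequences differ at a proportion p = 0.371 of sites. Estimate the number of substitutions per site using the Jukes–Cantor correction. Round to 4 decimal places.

d = −(3/4) ln(1 − 4p/3) = −0.75 ln(1 − 0.494667) = −0.75 ln(0.505333)
  = −0.75 × (-0.682538) = 0.511904 substitutions/site.

0.5119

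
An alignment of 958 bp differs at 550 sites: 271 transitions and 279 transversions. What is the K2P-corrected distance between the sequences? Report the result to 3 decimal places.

1.191

P = 271/958 ≈ 0.282881 and Q = 279/958 ≈ 0.291232.
Under the Kimura two-parameter model, d = −½ ln(1 − 2P − Q) − ¼ ln(1 − 2Q).
1 − 2P − Q = 0.143006, giving −½ ln(0.143006) = 0.972434.
1 − 2Q = 0.417536, giving −¼ ln(0.417536) = 0.218346.
d = 0.972434 + 0.218346 = 1.190780.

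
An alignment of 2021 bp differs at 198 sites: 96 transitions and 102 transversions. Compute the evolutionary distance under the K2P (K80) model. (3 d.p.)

0.105

P = 96/2021 ≈ 0.047501 and Q = 102/2021 ≈ 0.05047.
Under the Kimura two-parameter model, d = −½ ln(1 − 2P − Q) − ¼ ln(1 − 2Q).
1 − 2P − Q = 0.854528, giving −½ ln(0.854528) = 0.078603.
1 − 2Q = 0.89906, giving −¼ ln(0.89906) = 0.026601.
d = 0.078603 + 0.026601 = 0.105204.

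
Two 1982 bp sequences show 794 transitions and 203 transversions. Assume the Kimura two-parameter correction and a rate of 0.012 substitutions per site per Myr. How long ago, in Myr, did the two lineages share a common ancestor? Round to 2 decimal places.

P = 794/1982 ≈ 0.400605 and Q = 203/1982 ≈ 0.102422.
Under the Kimura two-parameter model, d = −½ ln(1 − 2P − Q) − ¼ ln(1 − 2Q).
1 − 2P − Q = 0.096368, giving −½ ln(0.096368) = 1.169791.
1 − 2Q = 0.795156, giving −¼ ln(0.795156) = 0.057304.
d = 1.169791 + 0.057304 = 1.227095.
Under a molecular clock d = 2μt, so t = d/(2μ) = 1.227095 / (2 × 0.012) = 51.13 Myr.

51.13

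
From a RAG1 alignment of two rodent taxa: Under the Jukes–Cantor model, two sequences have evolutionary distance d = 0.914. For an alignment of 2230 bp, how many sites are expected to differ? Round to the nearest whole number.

Invert JC69: p = (3/4)(1 − e^(−4d/3)) = 0.75 × (1 − e^(-1.218667)) = 0.75 × (1 − 0.295624) = 0.528282.
Expected differing sites = pL ≈ 0.528282 × 2230 = 1178.06886 ≈ 1178.

1178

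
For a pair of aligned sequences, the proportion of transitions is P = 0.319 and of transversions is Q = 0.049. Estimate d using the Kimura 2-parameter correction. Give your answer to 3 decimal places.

Under the Kimura two-parameter model, d = −½ ln(1 − 2P − Q) − ¼ ln(1 − 2Q).
1 − 2P − Q = 0.313, giving −½ ln(0.313) = 0.580776.
1 − 2Q = 0.902, giving −¼ ln(0.902) = 0.025785.
d = 0.580776 + 0.025785 = 0.606561.

0.607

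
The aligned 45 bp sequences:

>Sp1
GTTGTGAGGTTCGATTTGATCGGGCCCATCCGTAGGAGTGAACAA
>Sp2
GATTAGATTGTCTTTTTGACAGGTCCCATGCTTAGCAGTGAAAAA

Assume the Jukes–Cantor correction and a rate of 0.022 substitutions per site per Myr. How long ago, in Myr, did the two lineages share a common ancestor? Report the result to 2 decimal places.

10.02

The sequences differ at 15 of 45 sites, so p = 15/45 ≈ 0.333333.
d = −(3/4) ln(1 − 4p/3) = −0.75 ln(1 − 0.444444) = −0.75 ln(0.555556)
  = −0.75 × (-0.587786) = 0.440840 substitutions/site.
Under a molecular clock d = 2μt, so t = d/(2μ) = 0.440840 / (2 × 0.022) = 10.02 Myr.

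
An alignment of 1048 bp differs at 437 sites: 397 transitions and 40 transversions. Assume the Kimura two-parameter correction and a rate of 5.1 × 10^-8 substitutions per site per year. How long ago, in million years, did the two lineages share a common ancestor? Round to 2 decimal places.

7.98

P = 397/1048 ≈ 0.378817 and Q = 40/1048 ≈ 0.038168.
Under the Kimura two-parameter model, d = −½ ln(1 − 2P − Q) − ¼ ln(1 − 2Q).
1 − 2P − Q = 0.204198, giving −½ ln(0.204198) = 0.794333.
1 − 2Q = 0.923664, giving −¼ ln(0.923664) = 0.019852.
d = 0.794333 + 0.019852 = 0.814185.
Under a molecular clock d = 2μt, so t = d/(2μ) = 0.814185 / (2 × 5.1 × 10^-8) = 7.98 million years.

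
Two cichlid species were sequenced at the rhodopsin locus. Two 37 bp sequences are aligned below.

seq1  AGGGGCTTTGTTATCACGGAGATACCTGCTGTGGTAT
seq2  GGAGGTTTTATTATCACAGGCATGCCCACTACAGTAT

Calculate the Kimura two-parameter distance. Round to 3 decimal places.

0.577

Of 37 sites, 12 differences are transitions and 1 are transversions, so P = 12/37 ≈ 0.324324 and Q = 1/37 ≈ 0.027027.
Under the Kimura two-parameter model, d = −½ ln(1 − 2P − Q) − ¼ ln(1 − 2Q).
1 − 2P − Q = 0.324325, giving −½ ln(0.324325) = 0.563005.
1 − 2Q = 0.945946, giving −¼ ln(0.945946) = 0.013892.
d = 0.563005 + 0.013892 = 0.576897.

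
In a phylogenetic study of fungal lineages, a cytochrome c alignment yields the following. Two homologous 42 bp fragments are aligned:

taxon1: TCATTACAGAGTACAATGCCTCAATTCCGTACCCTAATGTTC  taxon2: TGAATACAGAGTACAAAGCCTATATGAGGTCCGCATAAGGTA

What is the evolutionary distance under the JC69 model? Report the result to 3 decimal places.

The sequences differ at 15 of 42 sites, so p = 15/42 ≈ 0.357143.
d = −(3/4) ln(1 − 4p/3) = −0.75 ln(1 − 0.476191) = −0.75 ln(0.523809)
  = −0.75 × (-0.646628) = 0.484971 substitutions/site.

0.485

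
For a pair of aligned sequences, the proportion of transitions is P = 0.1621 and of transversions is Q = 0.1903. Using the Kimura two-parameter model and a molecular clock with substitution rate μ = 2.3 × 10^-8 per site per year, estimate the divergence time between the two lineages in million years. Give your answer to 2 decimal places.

10.46

Under the Kimura two-parameter model, d = −½ ln(1 − 2P − Q) − ¼ ln(1 − 2Q).
1 − 2P − Q = 0.4855, giving −½ ln(0.4855) = 0.361288.
1 − 2Q = 0.6194, giving −¼ ln(0.6194) = 0.119751.
d = 0.361288 + 0.119751 = 0.481039.
Under a molecular clock d = 2μt, so t = d/(2μ) = 0.481039 / (2 × 2.3 × 10^-8) = 10.46 million years.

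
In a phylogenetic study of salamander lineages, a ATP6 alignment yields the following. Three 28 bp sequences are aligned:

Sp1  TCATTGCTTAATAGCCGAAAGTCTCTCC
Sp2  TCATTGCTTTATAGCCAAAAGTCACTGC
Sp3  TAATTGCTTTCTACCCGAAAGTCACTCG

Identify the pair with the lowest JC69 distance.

Sp1–Sp2: 4/28 differ, p = 0.143, d = 0.158.
Sp1–Sp3: 6/28 differ, p = 0.214, d = 0.252.
Sp2–Sp3: 6/28 differ, p = 0.214, d = 0.252.
The smallest distance is between Sp1 and Sp2.

Sp1 and Sp2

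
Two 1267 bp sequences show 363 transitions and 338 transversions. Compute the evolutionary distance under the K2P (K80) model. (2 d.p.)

1.11

P = 363/1267 ≈ 0.286504 and Q = 338/1267 ≈ 0.266772.
Under the Kimura two-parameter model, d = −½ ln(1 − 2P − Q) − ¼ ln(1 − 2Q).
1 − 2P − Q = 0.16022, giving −½ ln(0.16022) = 0.915604.
1 − 2Q = 0.466456, giving −¼ ln(0.466456) = 0.190648.
d = 0.915604 + 0.190648 = 1.106252.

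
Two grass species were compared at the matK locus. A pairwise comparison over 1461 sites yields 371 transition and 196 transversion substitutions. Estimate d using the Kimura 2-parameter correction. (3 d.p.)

0.592

P = 371/1461 ≈ 0.253936 and Q = 196/1461 ≈ 0.134155.
Under the Kimura two-parameter model, d = −½ ln(1 − 2P − Q) − ¼ ln(1 − 2Q).
1 − 2P − Q = 0.357973, giving −½ ln(0.357973) = 0.513649.
1 − 2Q = 0.73169, giving −¼ ln(0.73169) = 0.078100.
d = 0.513649 + 0.078100 = 0.591749.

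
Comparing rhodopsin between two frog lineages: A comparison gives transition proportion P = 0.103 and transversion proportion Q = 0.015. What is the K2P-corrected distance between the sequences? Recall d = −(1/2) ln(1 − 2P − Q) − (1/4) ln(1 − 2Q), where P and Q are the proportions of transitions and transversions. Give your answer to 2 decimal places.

Under the Kimura two-parameter model, d = −½ ln(1 − 2P − Q) − ¼ ln(1 − 2Q).
1 − 2P − Q = 0.779, giving −½ ln(0.779) = 0.124872.
1 − 2Q = 0.97, giving −¼ ln(0.97) = 0.007615.
d = 0.124872 + 0.007615 = 0.132487.

0.13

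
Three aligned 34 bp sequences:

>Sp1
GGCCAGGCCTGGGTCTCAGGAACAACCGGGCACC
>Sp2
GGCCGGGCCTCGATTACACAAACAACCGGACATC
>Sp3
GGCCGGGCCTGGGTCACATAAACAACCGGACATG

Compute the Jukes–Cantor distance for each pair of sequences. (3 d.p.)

d(Sp1,Sp2) = 0.326, d(Sp1,Sp3) = 0.241, d(Sp2,Sp3) = 0.164

Sp1–Sp2: 9/34 sites differ → p ≈ 0.264706, d = −0.75 ln(1 − 0.352941) = 0.326488 ≈ 0.326.
Sp1–Sp3: 7/34 sites differ → p ≈ 0.205882, d = −0.75 ln(1 − 0.274509) = 0.240680 ≈ 0.241.
Sp2–Sp3: 5/34 sites differ → p ≈ 0.147059, d = −0.75 ln(1 − 0.196079) = 0.163691 ≈ 0.164.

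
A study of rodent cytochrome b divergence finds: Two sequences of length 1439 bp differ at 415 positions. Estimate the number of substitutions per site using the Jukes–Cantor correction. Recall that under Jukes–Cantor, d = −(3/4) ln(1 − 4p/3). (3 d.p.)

p = 415/1439 ≈ 0.288395.
d = −(3/4) ln(1 − 4p/3) = −0.75 ln(1 − 0.384527) = −0.75 ln(0.615473)
  = −0.75 × (-0.485364) = 0.364023 substitutions/site.

0.364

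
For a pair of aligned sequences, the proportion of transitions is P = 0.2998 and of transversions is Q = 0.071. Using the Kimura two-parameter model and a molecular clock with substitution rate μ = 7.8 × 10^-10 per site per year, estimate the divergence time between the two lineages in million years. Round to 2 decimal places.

Under the Kimura two-parameter model, d = −½ ln(1 − 2P − Q) − ¼ ln(1 − 2Q).
1 − 2P − Q = 0.3294, giving −½ ln(0.3294) = 0.555241.
1 − 2Q = 0.858, giving −¼ ln(0.858) = 0.038288.
d = 0.555241 + 0.038288 = 0.593529.
Under a molecular clock d = 2μt, so t = d/(2μ) = 0.593529 / (2 × 7.8 × 10^-10) = 380.47 million years.

380.47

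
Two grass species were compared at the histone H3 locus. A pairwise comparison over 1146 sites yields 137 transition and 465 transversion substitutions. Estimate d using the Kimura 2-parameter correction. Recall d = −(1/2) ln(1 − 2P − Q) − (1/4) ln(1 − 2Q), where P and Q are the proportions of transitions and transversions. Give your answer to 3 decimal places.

P = 137/1146 ≈ 0.119546 and Q = 465/1146 ≈ 0.405759.
Under the Kimura two-parameter model, d = −½ ln(1 − 2P − Q) − ¼ ln(1 − 2Q).
1 − 2P − Q = 0.355149, giving −½ ln(0.355149) = 0.517609.
1 − 2Q = 0.188482, giving −¼ ln(0.188482) = 0.417188.
d = 0.517609 + 0.417188 = 0.934797.

0.935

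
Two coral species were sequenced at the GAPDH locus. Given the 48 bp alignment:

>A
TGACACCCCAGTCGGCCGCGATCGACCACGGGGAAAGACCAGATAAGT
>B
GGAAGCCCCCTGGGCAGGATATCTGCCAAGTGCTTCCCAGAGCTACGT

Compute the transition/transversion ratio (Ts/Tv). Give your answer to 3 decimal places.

0.083

Transitions are A↔G and C↔T; transversions are all other mismatches.
Transitions: 2. Transversions: 24.
R = 2/24 = 0.083333… ≈ 0.083 (to 3 d.p.).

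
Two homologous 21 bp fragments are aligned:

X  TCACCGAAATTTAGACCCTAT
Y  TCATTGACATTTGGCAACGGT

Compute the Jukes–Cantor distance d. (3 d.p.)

0.635

The sequences differ at 9 of 21 sites (4, 5, 8, 13, 15, 16, 17, 19, 20), so p = 9/21 ≈ 0.428571.
d = −(3/4) ln(1 − 4p/3) = −0.75 ln(1 − 0.571428) = −0.75 ln(0.428572)
  = −0.75 × (-0.847297) = 0.635473 substitutions/site.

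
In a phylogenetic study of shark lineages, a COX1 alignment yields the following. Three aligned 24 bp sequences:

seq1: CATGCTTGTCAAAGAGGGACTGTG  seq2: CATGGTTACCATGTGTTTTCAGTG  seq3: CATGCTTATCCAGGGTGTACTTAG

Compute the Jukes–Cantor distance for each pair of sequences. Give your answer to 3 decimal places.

d(seq1,seq2) = 0.824, d(seq1,seq3) = 0.441, d(seq2,seq3) = 0.608

seq1–seq2: 12/24 sites differ → p = 0.5, d = −0.75 ln(1 − 0.666667) = 0.823960 ≈ 0.824.
seq1–seq3: 8/24 sites differ → p ≈ 0.333333, d = −0.75 ln(1 − 0.444444) = 0.440839 ≈ 0.441.
seq2–seq3: 10/24 sites differ → p ≈ 0.416667, d = −0.75 ln(1 − 0.555556) = 0.608198 ≈ 0.608.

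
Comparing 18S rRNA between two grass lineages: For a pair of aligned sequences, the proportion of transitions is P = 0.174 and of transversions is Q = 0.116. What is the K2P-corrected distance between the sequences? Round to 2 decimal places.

Under the Kimura two-parameter model, d = −½ ln(1 − 2P − Q) − ¼ ln(1 − 2Q).
1 − 2P − Q = 0.536, giving −½ ln(0.536) = 0.311811.
1 − 2Q = 0.768, giving −¼ ln(0.768) = 0.065991.
d = 0.311811 + 0.065991 = 0.377802.

0.38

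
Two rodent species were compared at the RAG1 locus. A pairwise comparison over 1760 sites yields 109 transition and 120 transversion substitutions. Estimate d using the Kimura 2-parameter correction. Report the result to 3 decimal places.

0.143

P = 109/1760 ≈ 0.061932 and Q = 120/1760 ≈ 0.068182.
Under the Kimura two-parameter model, d = −½ ln(1 − 2P − Q) − ¼ ln(1 − 2Q).
1 − 2P − Q = 0.807954, giving −½ ln(0.807954) = 0.106625.
1 − 2Q = 0.863636, giving −¼ ln(0.863636) = 0.036651.
d = 0.106625 + 0.036651 = 0.143276.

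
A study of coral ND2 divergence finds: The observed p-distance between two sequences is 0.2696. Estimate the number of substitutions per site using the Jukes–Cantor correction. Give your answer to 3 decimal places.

d = −(3/4) ln(1 − 4p/3) = −0.75 ln(1 − 0.359467) = −0.75 ln(0.640533)
  = −0.75 × (-0.445455) = 0.334091 substitutions/site.

0.334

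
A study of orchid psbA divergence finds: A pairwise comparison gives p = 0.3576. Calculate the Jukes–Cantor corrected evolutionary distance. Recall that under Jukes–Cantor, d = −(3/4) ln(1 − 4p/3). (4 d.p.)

d = −(3/4) ln(1 − 4p/3) = −0.75 ln(1 − 0.4768) = −0.75 ln(0.5232)
  = −0.75 × (-0.647791) = 0.485843 substitutions/site.

0.4858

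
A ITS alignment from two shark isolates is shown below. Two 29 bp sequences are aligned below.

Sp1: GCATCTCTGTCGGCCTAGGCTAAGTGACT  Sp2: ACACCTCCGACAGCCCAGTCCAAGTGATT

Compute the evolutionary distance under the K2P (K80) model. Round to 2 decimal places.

Of 29 sites, 7 differences are transitions and 2 are transversions, so P = 7/29 ≈ 0.241379 and Q = 2/29 ≈ 0.068966.
Under the Kimura two-parameter model, d = −½ ln(1 − 2P − Q) − ¼ ln(1 − 2Q).
1 − 2P − Q = 0.448276, giving −½ ln(0.448276) = 0.401173.
1 − 2Q = 0.862068, giving −¼ ln(0.862068) = 0.037105.
d = 0.401173 + 0.037105 = 0.438278.

0.44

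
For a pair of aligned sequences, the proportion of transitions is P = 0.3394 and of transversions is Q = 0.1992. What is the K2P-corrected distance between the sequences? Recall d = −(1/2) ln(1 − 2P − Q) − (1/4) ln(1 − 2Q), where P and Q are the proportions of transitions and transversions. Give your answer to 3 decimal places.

1.179

Under the Kimura two-parameter model, d = −½ ln(1 − 2P − Q) − ¼ ln(1 − 2Q).
1 − 2P − Q = 0.122, giving −½ ln(0.122) = 1.051867.
1 − 2Q = 0.6016, giving −¼ ln(0.6016) = 0.127041.
d = 1.051867 + 0.127041 = 1.178908.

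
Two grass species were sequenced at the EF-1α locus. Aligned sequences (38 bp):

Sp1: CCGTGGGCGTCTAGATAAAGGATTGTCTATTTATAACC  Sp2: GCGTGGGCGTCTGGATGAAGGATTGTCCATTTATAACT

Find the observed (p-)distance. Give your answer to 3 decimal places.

The sequences differ at 5 of 38 positions (sites 1, 13, 17, 28, 38).
p = 5/38 = 0.131578… ≈ 0.132 (to 3 d.p.).

0.132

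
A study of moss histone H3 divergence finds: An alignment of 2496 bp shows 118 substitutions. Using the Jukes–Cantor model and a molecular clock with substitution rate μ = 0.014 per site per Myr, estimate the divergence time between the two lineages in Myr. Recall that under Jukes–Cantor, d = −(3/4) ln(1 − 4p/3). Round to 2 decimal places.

1.74

p = 118/2496 ≈ 0.047276.
d = −(3/4) ln(1 − 4p/3) = −0.75 ln(1 − 0.063035) = −0.75 ln(0.936965)
  = −0.75 × (-0.065109) = 0.048832 substitutions/site.
Under a molecular clock d = 2μt, so t = d/(2μ) = 0.048832 / (2 × 0.014) = 1.74 Myr.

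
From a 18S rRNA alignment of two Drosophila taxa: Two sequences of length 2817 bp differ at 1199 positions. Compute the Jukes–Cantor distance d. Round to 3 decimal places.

0.629

p = 1199/2817 ≈ 0.42563.
d = −(3/4) ln(1 − 4p/3) = −0.75 ln(1 − 0.567507) = −0.75 ln(0.432493)
  = −0.75 × (-0.838189) = 0.628642 substitutions/site.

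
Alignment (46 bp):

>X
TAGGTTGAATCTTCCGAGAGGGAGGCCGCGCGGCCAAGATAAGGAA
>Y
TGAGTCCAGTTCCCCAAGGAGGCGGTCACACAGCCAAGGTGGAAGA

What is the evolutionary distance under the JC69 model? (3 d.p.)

0.761

The sequences differ at 22 of 46 sites, so p = 22/46 ≈ 0.478261.
d = −(3/4) ln(1 − 4p/3) = −0.75 ln(1 − 0.637681) = −0.75 ln(0.362319)
  = −0.75 × (-1.015230) = 0.761423 substitutions/site.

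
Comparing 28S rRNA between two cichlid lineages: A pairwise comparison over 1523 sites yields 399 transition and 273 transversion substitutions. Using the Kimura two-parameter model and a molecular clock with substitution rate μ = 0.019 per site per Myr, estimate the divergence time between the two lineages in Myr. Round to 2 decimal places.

18.90

P = 399/1523 ≈ 0.261983 and Q = 273/1523 ≈ 0.179251.
Under the Kimura two-parameter model, d = −½ ln(1 − 2P − Q) − ¼ ln(1 − 2Q).
1 − 2P − Q = 0.296783, giving −½ ln(0.296783) = 0.607377.
1 − 2Q = 0.641498, giving −¼ ln(0.641498) = 0.110987.
d = 0.607377 + 0.110987 = 0.718364.
Under a molecular clock d = 2μt, so t = d/(2μ) = 0.718364 / (2 × 0.019) = 18.90 Myr.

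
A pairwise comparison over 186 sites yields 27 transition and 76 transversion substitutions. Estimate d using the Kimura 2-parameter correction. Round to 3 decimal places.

1.025

P = 27/186 ≈ 0.145161 and Q = 76/186 ≈ 0.408602.
Under the Kimura two-parameter model, d = −½ ln(1 − 2P − Q) − ¼ ln(1 − 2Q).
1 − 2P − Q = 0.301076, giving −½ ln(0.301076) = 0.600196.
1 − 2Q = 0.182796, giving −¼ ln(0.182796) = 0.424846.
d = 0.600196 + 0.424846 = 1.025042.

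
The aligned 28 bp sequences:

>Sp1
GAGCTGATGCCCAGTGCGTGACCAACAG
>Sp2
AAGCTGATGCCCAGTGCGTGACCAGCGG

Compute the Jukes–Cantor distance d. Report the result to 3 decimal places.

The sequences differ at 3 of 28 sites (1, 25, 27), so p = 3/28 ≈ 0.107143.
d = −(3/4) ln(1 − 4p/3) = −0.75 ln(1 − 0.142857) = −0.75 ln(0.857143)
  = −0.75 × (-0.154151) = 0.115613 substitutions/site.

0.116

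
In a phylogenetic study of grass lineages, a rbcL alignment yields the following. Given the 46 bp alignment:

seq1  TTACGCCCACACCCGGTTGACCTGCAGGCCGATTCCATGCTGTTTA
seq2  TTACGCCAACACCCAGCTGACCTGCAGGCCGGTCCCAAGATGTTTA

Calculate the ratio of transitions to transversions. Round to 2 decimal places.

Transitions are A↔G and C↔T; transversions are all other mismatches.
Transitions: 4. Transversions: 3.
R = 4/3 = 1.333333… ≈ 1.33 (to 2 d.p.).

1.33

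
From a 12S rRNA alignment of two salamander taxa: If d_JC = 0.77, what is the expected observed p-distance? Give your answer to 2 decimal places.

0.48

p = (3/4)(1 − e^(−4d/3)) = 0.75 × (1 − e^(-1.026667)) = 0.75 × (1 − 0.358199) = 0.481351.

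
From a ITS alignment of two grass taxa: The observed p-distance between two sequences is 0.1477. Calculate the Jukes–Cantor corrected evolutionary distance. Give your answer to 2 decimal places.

d = −(3/4) ln(1 − 4p/3) = −0.75 ln(1 − 0.196933) = −0.75 ln(0.803067)
  = −0.75 × (-0.219317) = 0.164488 substitutions/site.

0.16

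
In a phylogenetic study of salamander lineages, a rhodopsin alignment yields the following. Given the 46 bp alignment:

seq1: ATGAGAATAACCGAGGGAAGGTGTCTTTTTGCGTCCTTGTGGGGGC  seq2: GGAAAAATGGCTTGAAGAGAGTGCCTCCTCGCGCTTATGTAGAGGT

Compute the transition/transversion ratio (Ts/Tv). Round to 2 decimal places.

7.00

Transitions are A↔G and C↔T; transversions are all other mismatches.
Transitions: 21. Transversions: 3.
R = 21/3 = 7.00.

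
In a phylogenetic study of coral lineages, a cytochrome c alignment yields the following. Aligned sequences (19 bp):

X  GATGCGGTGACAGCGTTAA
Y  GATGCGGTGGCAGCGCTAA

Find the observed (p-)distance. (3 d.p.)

The sequences differ at 2 of 19 positions (sites 10, 16).
p = 2/19 = 0.105263… ≈ 0.105 (to 3 d.p.).

0.105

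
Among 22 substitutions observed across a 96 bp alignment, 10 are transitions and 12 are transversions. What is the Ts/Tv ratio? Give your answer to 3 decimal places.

0.833

R = 10/12 = 0.833333… ≈ 0.833 (to 3 d.p.).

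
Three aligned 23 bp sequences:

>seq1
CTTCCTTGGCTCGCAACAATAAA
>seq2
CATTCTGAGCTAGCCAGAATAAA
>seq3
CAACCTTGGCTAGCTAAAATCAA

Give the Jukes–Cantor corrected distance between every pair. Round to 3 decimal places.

d(seq1,seq2) = 0.390, d(seq1,seq3) = 0.321, d(seq2,seq3) = 0.390

seq1–seq2: 7/23 sites differ → p ≈ 0.304348, d = −0.75 ln(1 − 0.405797) = 0.390401 ≈ 0.390.
seq1–seq3: 6/23 sites differ → p ≈ 0.26087, d = −0.75 ln(1 − 0.347827) = 0.320584 ≈ 0.321.
seq2–seq3: 7/23 sites differ → p ≈ 0.304348, d = −0.75 ln(1 − 0.405797) = 0.390401 ≈ 0.390.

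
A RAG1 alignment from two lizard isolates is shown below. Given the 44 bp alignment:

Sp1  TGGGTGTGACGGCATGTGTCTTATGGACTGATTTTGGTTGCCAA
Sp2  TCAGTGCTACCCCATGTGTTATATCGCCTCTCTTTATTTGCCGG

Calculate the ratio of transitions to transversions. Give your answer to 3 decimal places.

0.700

Transitions are A↔G and C↔T; transversions are all other mismatches.
Transitions: 7. Transversions: 10.
R = 7/10 = 0.700.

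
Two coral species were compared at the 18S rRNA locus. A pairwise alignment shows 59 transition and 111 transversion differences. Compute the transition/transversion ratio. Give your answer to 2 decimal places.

R = 59/111 = 0.531531… ≈ 0.53 (to 2 d.p.).

0.53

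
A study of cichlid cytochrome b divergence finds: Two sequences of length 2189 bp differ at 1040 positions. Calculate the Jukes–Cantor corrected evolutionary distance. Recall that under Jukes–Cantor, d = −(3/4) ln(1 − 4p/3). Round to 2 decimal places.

0.75

p = 1040/2189 ≈ 0.475103.
d = −(3/4) ln(1 − 4p/3) = −0.75 ln(1 − 0.633471) = −0.75 ln(0.366529)
  = −0.75 × (-1.003678) = 0.752759 substitutions/site.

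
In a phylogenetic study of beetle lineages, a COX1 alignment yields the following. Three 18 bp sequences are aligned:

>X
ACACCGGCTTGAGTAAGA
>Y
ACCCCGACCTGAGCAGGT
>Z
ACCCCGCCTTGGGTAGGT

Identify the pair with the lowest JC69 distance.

Y and Z

X–Y: 6/18 differ, p = 0.333, d = 0.441.
X–Z: 5/18 differ, p = 0.278, d = 0.347.
Y–Z: 4/18 differ, p = 0.222, d = 0.264.
The smallest distance is between Y and Z.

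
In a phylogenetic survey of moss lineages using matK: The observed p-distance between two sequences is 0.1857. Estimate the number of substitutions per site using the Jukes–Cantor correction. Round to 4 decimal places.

d = −(3/4) ln(1 − 4p/3) = −0.75 ln(1 − 0.2476) = −0.75 ln(0.7524)
  = −0.75 × (-0.284487) = 0.213365 substitutions/site.

0.2134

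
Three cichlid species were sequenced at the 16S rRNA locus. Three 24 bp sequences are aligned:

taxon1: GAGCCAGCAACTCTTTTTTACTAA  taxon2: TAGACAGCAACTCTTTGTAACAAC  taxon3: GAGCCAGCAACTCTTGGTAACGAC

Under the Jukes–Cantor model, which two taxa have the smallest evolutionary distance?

taxon1–taxon2: 6/24 differ, p = 0.250, d = 0.304.
taxon1–taxon3: 5/24 differ, p = 0.208, d = 0.244.
taxon2–taxon3: 4/24 differ, p = 0.167, d = 0.188.
The smallest distance is between taxon2 and taxon3.

taxon2 and taxon3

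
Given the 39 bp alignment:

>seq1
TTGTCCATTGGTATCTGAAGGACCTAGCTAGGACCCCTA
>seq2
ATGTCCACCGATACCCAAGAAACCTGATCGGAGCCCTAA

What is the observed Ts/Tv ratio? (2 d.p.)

Transitions are A↔G and C↔T; transversions are all other mismatches.
Transitions: 17. Transversions: 2.
R = 17/2 = 8.50.

8.50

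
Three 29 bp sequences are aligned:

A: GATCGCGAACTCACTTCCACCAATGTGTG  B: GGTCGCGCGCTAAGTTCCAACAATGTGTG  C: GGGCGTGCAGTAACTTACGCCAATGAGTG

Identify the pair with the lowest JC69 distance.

A–B: 6/29 differ, p = 0.207, d = 0.242.
A–C: 9/29 differ, p = 0.310, d = 0.401.
B–C: 9/29 differ, p = 0.310, d = 0.401.
The smallest distance is between A and B.

A and B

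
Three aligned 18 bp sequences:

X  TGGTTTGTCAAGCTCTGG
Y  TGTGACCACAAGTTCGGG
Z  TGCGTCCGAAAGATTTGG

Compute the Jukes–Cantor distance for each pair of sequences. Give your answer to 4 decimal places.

d(X,Y) = 0.6735, d(X,Z) = 0.6735, d(Y,Z) = 0.5482

X–Y: 8/18 sites differ → p ≈ 0.444444, d = −0.75 ln(1 − 0.592592) = 0.673455 ≈ 0.6735.
X–Z: 8/18 sites differ → p ≈ 0.444444, d = −0.75 ln(1 − 0.592592) = 0.673455 ≈ 0.6735.
Y–Z: 7/18 sites differ → p ≈ 0.388889, d = −0.75 ln(1 − 0.518519) = 0.548166 ≈ 0.5482.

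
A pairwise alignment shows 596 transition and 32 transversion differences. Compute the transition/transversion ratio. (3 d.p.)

R = 596/32 = 18.625.

18.625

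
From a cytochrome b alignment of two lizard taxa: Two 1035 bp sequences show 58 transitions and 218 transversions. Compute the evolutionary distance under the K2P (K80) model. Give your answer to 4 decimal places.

P = 58/1035 ≈ 0.056039 and Q = 218/1035 ≈ 0.210628.
Under the Kimura two-parameter model, d = −½ ln(1 − 2P − Q) − ¼ ln(1 − 2Q).
1 − 2P − Q = 0.677294, giving −½ ln(0.677294) = 0.194825.
1 − 2Q = 0.578744, giving −¼ ln(0.578744) = 0.136724.
d = 0.194825 + 0.136724 = 0.331549.

0.3315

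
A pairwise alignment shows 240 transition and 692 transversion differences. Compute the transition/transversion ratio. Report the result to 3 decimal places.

0.347

R = 240/692 = 0.346820… ≈ 0.347 (to 3 d.p.).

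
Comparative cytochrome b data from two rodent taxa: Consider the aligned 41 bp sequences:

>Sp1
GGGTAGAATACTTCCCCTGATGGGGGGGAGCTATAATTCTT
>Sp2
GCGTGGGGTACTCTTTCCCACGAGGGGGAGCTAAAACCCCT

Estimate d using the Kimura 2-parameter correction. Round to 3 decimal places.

0.654

Of 41 sites, 13 differences are transitions and 3 are transversions, so P = 13/41 ≈ 0.317073 and Q = 3/41 ≈ 0.073171.
Under the Kimura two-parameter model, d = −½ ln(1 − 2P − Q) − ¼ ln(1 − 2Q).
1 − 2P − Q = 0.292683, giving −½ ln(0.292683) = 0.614333.
1 − 2Q = 0.853658, giving −¼ ln(0.853658) = 0.039556.
d = 0.614333 + 0.039556 = 0.653889.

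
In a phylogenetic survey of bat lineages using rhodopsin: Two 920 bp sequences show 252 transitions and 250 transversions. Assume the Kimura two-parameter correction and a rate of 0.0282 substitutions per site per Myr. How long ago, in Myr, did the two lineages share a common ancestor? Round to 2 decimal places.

18.66

P = 252/920 ≈ 0.273913 and Q = 250/920 ≈ 0.271739.
Under the Kimura two-parameter model, d = −½ ln(1 − 2P − Q) − ¼ ln(1 − 2Q).
1 − 2P − Q = 0.180435, giving −½ ln(0.180435) = 0.856192.
1 − 2Q = 0.456522, giving −¼ ln(0.456522) = 0.196030.
d = 0.856192 + 0.196030 = 1.052222.
Under a molecular clock d = 2μt, so t = d/(2μ) = 1.052222 / (2 × 0.0282) = 18.66 Myr.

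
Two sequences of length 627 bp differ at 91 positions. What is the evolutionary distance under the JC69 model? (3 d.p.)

0.161

p = 91/627 ≈ 0.145136.
d = −(3/4) ln(1 − 4p/3) = −0.75 ln(1 − 0.193515) = −0.75 ln(0.806485)
  = −0.75 × (-0.215070) = 0.161303 substitutions/site.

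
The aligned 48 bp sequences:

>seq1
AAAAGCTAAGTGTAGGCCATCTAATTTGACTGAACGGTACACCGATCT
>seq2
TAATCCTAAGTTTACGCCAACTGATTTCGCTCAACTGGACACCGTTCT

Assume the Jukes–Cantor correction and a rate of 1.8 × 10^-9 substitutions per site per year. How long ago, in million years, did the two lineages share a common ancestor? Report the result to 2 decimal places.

The sequences differ at 13 of 48 sites, so p = 13/48 ≈ 0.270833.
d = −(3/4) ln(1 − 4p/3) = −0.75 ln(1 − 0.361111) = −0.75 ln(0.638889)
  = −0.75 × (-0.448025) = 0.336019 substitutions/site.
Under a molecular clock d = 2μt, so t = d/(2μ) = 0.336019 / (2 × 1.8 × 10^-9) = 93.34 million years.

93.34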